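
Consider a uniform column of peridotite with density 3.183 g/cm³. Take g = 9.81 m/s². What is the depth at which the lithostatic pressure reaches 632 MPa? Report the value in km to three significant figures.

20.2 km

h = P/(ρg) = 632 MPa / (3183 kg/m³ × 9.81 m/s²) = 6.320×10^8 Pa / 31225 Pa/m = 20240 m
= 20.240 km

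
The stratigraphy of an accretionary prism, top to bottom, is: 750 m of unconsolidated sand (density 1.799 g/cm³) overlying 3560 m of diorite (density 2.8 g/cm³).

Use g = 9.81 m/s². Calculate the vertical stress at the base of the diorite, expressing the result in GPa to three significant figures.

0.111 GPa

unconsolidated sand: 1799 kg/m³ × 9.81 m/s² × 750 m = 1.324×10^7 Pa = 0.01324 GPa
diorite: 2800 kg/m³ × 9.81 m/s² × 3560 m = 9.779×10^7 Pa = 0.09779 GPa
Total = 0.01324 + 0.09779 = 0.11102 GPa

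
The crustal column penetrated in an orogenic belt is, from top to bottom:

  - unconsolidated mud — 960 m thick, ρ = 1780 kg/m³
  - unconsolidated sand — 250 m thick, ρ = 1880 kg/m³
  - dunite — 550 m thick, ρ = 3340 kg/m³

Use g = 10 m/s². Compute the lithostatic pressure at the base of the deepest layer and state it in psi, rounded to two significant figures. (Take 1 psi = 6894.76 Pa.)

5800 psi

unconsolidated mud: 1780 kg/m³ × 10 m/s² × 960 m = 1.709×10^7 Pa = 2478 psi
unconsolidated sand: 1880 kg/m³ × 10 m/s² × 250 m = 4.700×10^6 Pa = 681.7 psi
dunite: 3340 kg/m³ × 10 m/s² × 550 m = 1.837×10^7 Pa = 2664 psi
Total = 2478 + 681.7 + 2664 = 5824.4 psi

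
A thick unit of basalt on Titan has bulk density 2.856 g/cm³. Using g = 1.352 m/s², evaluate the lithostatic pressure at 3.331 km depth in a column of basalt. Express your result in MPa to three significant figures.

12.9 MPa

basalt: 2856 kg/m³ × 1.352 m/s² × 3331 m = 1.286×10^7 Pa = 12.86 MPa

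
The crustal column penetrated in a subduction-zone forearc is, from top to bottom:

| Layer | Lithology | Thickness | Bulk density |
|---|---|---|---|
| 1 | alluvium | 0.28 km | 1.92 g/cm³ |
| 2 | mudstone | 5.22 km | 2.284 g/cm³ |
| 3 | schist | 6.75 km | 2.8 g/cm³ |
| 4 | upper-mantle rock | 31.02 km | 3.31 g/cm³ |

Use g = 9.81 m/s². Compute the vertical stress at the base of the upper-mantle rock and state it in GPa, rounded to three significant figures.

1.31 GPa

alluvium: 1920 kg/m³ × 9.81 m/s² × 280 m = 5.274×10^6 Pa = 5.274×10^-3 GPa
mudstone: 2284 kg/m³ × 9.81 m/s² × 5220 m = 1.170×10^8 Pa = 0.1170 GPa
schist: 2800 kg/m³ × 9.81 m/s² × 6750 m = 1.854×10^8 Pa = 0.1854 GPa
upper-mantle rock: 3310 kg/m³ × 9.81 m/s² × 31020 m = 1.007×10^9 Pa = 1.007 GPa
Total = 5.274×10^-3 + 0.1170 + 0.1854 + 1.007 = 1.3149 GPa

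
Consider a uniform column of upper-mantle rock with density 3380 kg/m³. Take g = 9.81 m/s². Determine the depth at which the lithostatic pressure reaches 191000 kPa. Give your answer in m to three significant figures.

h = P/(ρg) = 191000 kPa / (3380 kg/m³ × 9.81 m/s²) = 1.910×10^8 Pa / 33158 Pa/m = 5760.3 m

5760 m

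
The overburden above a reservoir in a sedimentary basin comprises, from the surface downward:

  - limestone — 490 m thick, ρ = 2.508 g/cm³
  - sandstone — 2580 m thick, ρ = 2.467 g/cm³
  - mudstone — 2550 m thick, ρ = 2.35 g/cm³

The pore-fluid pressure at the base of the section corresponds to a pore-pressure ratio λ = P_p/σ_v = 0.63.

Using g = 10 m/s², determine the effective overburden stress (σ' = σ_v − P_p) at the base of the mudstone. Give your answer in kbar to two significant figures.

0.50 kbar

Overburden (lithostatic) stress σ_v:
limestone: 2508 kg/m³ × 10 m/s² × 490 m = 1.229×10^7 Pa = 12.29 MPa
sandstone: 2467 kg/m³ × 10 m/s² × 2580 m = 6.365×10^7 Pa = 63.65 MPa
mudstone: 2350 kg/m³ × 10 m/s² × 2550 m = 5.992×10^7 Pa = 59.92 MPa
Total = 12.29 + 63.65 + 59.92 = 135.86 MPa
Pore pressure P_p = λ·σ_v = 0.63 × 135.9 MPa = 85.59 MPa
Effective stress σ' = σ_v − P_p = 135.9 − 85.59 = 50.269 MPa = 0.50269 kbar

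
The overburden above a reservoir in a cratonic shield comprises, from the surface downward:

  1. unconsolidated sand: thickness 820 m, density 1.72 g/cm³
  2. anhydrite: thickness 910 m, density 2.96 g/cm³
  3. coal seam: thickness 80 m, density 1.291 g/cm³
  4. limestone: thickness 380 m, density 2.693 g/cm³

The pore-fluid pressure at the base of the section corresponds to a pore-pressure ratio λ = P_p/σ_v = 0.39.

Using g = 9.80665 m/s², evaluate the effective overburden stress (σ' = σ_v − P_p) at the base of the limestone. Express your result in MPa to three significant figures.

31.3 MPa

Overburden (lithostatic) stress σ_v:
unconsolidated sand: 1720 kg/m³ × 9.80665 m/s² × 820 m = 1.383×10^7 Pa = 13.83 MPa
anhydrite: 2960 kg/m³ × 9.80665 m/s² × 910 m = 2.642×10^7 Pa = 26.42 MPa
coal seam: 1291 kg/m³ × 9.80665 m/s² × 80 m = 1.013×10^6 Pa = 1.013 MPa
limestone: 2693 kg/m³ × 9.80665 m/s² × 380 m = 1.004×10^7 Pa = 10.04 MPa
Total = 13.83 + 26.42 + 1.013 + 10.04 = 51.295 MPa
Pore pressure P_p = λ·σ_v = 0.39 × 51.29 MPa = 20.00 MPa
Effective stress σ' = σ_v − P_p = 51.29 − 20.00 = 31.290 MPa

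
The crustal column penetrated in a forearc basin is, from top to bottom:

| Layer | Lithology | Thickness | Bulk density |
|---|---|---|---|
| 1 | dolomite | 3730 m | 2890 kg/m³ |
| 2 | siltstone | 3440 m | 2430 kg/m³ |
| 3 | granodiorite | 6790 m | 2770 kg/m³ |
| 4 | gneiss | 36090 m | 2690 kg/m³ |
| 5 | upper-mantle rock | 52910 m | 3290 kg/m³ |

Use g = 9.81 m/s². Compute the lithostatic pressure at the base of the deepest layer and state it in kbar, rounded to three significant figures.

30.3 kbar

dolomite: 2890 kg/m³ × 9.81 m/s² × 3730 m = 1.057×10^8 Pa = 1.057 kbar
siltstone: 2430 kg/m³ × 9.81 m/s² × 3440 m = 8.200×10^7 Pa = 0.8200 kbar
granodiorite: 2770 kg/m³ × 9.81 m/s² × 6790 m = 1.845×10^8 Pa = 1.845 kbar
gneiss: 2690 kg/m³ × 9.81 m/s² × 36090 m = 9.524×10^8 Pa = 9.524 kbar
upper-mantle rock: 3290 kg/m³ × 9.81 m/s² × 52910 m = 1.708×10^9 Pa = 17.08 kbar
Total = 1.057 + 0.8200 + 1.845 + 9.524 + 17.08 = 30.323 kbar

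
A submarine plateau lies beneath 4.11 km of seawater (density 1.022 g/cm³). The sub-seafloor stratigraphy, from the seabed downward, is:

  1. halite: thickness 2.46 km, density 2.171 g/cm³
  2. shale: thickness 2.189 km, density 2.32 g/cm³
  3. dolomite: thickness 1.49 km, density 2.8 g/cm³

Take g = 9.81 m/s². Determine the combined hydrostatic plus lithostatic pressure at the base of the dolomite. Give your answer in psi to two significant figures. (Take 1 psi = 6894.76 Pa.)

seawater: 1022 kg/m³ × 9.81 m/s² × 4110 m = 4.121×10^7 Pa = 5976 psi
halite: 2171 kg/m³ × 9.81 m/s² × 2460 m = 5.239×10^7 Pa = 7599 psi
shale: 2320 kg/m³ × 9.81 m/s² × 2189 m = 4.982×10^7 Pa = 7226 psi
dolomite: 2800 kg/m³ × 9.81 m/s² × 1490 m = 4.093×10^7 Pa = 5936 psi
Total = 5976 + 7599 + 7226 + 5936 = 26737 psi

27000 psi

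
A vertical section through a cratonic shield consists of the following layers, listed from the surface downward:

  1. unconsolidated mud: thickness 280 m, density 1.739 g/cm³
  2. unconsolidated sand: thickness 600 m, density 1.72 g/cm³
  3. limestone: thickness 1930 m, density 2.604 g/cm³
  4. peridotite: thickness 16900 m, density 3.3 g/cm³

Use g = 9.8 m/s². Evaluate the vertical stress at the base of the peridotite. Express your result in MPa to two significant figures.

610 MPa

unconsolidated mud: 1739 kg/m³ × 9.8 m/s² × 280 m = 4.772×10^6 Pa = 4.772 MPa
unconsolidated sand: 1720 kg/m³ × 9.8 m/s² × 600 m = 1.011×10^7 Pa = 10.11 MPa
limestone: 2604 kg/m³ × 9.8 m/s² × 1930 m = 4.925×10^7 Pa = 49.25 MPa
peridotite: 3300 kg/m³ × 9.8 m/s² × 16900 m = 5.465×10^8 Pa = 546.5 MPa
Total = 4.772 + 10.11 + 49.25 + 546.5 = 610.68 MPa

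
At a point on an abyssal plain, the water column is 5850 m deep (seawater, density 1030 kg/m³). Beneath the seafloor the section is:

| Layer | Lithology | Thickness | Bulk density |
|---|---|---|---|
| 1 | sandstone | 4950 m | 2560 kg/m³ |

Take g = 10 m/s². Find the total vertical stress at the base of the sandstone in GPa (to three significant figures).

seawater: 1030 kg/m³ × 10 m/s² × 5850 m = 6.026×10^7 Pa = 0.06026 GPa
sandstone: 2560 kg/m³ × 10 m/s² × 4950 m = 1.267×10^8 Pa = 0.1267 GPa
Total = 0.06026 + 0.1267 = 0.18698 GPa

0.187 GPa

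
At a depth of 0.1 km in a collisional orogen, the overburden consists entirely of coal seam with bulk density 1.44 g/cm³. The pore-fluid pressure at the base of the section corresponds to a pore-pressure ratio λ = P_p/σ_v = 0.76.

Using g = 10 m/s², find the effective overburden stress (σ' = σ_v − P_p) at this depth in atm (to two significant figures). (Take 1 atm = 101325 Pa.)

Overburden (lithostatic) stress σ_v:
coal seam: 1440 kg/m³ × 10 m/s² × 100 m = 1.440×10^6 Pa = 1.440 MPa
Pore pressure P_p = λ·σ_v = 0.76 × 1.440 MPa = 1.094 MPa
Effective stress σ' = σ_v − P_p = 1.440 − 1.094 = 0.34560 MPa = 3.4108 atm

3.4 atm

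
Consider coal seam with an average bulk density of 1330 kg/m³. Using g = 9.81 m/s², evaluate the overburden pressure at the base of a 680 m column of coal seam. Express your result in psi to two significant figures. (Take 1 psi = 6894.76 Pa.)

coal seam: 1330 kg/m³ × 9.81 m/s² × 680 m = 8.872×10^6 Pa = 1287 psi

1300 psi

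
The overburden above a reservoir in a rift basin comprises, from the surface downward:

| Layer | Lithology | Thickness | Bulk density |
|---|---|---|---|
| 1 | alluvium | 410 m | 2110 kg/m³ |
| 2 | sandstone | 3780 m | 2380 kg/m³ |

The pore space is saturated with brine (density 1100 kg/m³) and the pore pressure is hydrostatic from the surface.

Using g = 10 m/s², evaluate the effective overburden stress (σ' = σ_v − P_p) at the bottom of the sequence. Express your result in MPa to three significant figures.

Overburden (lithostatic) stress σ_v:
alluvium: 2110 kg/m³ × 10 m/s² × 410 m = 8.651×10^6 Pa = 8.651 MPa
sandstone: 2380 kg/m³ × 10 m/s² × 3780 m = 8.996×10^7 Pa = 89.96 MPa
Total = 8.651 + 89.96 = 98.615 MPa
Pore pressure P_p = 1100 kg/m³ × 10 m/s² × 4190 m = 4.609×10^7 Pa = 46.09 MPa
Effective stress σ' = σ_v − P_p = 98.61 − 46.09 = 52.525 MPa

52.5 MPa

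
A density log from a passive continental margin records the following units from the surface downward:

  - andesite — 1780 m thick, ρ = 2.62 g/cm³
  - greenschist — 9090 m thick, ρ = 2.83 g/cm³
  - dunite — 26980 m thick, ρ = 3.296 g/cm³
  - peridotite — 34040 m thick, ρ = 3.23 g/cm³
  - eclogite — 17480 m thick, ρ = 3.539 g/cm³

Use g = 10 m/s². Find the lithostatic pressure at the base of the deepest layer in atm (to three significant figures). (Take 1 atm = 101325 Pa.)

andesite: 2620 kg/m³ × 10 m/s² × 1780 m = 4.664×10^7 Pa = 460.3 atm
greenschist: 2830 kg/m³ × 10 m/s² × 9090 m = 2.572×10^8 Pa = 2539 atm
dunite: 3296 kg/m³ × 10 m/s² × 26980 m = 8.893×10^8 Pa = 8776 atm
peridotite: 3230 kg/m³ × 10 m/s² × 34040 m = 1.099×10^9 Pa = 10851 atm
eclogite: 3539 kg/m³ × 10 m/s² × 17480 m = 6.186×10^8 Pa = 6105 atm
Total = 460.3 + 2539 + 8776 + 10851 + 6105 = 28732 atm

28700 atm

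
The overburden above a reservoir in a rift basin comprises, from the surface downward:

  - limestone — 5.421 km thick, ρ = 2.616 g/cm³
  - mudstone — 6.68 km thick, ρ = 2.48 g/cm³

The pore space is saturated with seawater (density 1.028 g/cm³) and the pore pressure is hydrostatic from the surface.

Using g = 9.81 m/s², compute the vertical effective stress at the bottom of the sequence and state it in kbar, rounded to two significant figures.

Overburden (lithostatic) stress σ_v:
limestone: 2616 kg/m³ × 9.81 m/s² × 5421 m = 1.391×10^8 Pa = 139.1 MPa
mudstone: 2480 kg/m³ × 9.81 m/s² × 6680 m = 1.625×10^8 Pa = 162.5 MPa
Total = 139.1 + 162.5 = 301.64 MPa
Pore pressure P_p = 1028 kg/m³ × 9.81 m/s² × 12101 m = 1.220×10^8 Pa = 122.0 MPa
Effective stress σ' = σ_v − P_p = 301.6 − 122.0 = 179.60 MPa = 1.7960 kbar

1.8 kbar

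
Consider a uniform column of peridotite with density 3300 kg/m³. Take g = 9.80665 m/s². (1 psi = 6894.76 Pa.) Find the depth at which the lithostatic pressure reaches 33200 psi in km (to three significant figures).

h = P/(ρg) = 33200 psi / (3300 kg/m³ × 9.80665 m/s²) = 2.289×10^8 Pa / 32362 Pa/m = 7073.3 m
= 7.0733 km

7.07 km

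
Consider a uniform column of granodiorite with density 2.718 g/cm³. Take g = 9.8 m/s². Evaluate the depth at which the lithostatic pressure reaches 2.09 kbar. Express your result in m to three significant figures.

7850 m

h = P/(ρg) = 2.09 kbar / (2718 kg/m³ × 9.8 m/s²) = 2.090×10^8 Pa / 26636 Pa/m = 7846.4 m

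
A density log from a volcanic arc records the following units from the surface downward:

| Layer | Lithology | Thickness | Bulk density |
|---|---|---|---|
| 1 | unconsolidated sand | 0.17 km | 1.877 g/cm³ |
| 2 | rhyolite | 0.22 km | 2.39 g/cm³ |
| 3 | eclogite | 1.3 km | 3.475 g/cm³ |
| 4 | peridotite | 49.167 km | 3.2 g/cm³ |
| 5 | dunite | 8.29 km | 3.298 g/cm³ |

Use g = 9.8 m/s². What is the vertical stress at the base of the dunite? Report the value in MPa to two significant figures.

unconsolidated sand: 1877 kg/m³ × 9.8 m/s² × 170 m = 3.127×10^6 Pa = 3.127 MPa
rhyolite: 2390 kg/m³ × 9.8 m/s² × 220 m = 5.153×10^6 Pa = 5.153 MPa
eclogite: 3475 kg/m³ × 9.8 m/s² × 1300 m = 4.427×10^7 Pa = 44.27 MPa
peridotite: 3200 kg/m³ × 9.8 m/s² × 49167 m = 1.542×10^9 Pa = 1542 MPa
dunite: 3298 kg/m³ × 9.8 m/s² × 8290 m = 2.679×10^8 Pa = 267.9 MPa
Total = 3.127 + 5.153 + 44.27 + 1542 + 267.9 = 1862.4 MPa

1900 MPa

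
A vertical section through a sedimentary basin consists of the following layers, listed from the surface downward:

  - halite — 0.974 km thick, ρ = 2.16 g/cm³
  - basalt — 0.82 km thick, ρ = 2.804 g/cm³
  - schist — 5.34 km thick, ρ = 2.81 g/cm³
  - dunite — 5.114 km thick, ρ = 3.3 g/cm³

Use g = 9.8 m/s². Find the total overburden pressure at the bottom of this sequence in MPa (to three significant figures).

356 MPa

halite: 2160 kg/m³ × 9.8 m/s² × 974 m = 2.062×10^7 Pa = 20.62 MPa
basalt: 2804 kg/m³ × 9.8 m/s² × 820 m = 2.253×10^7 Pa = 22.53 MPa
schist: 2810 kg/m³ × 9.8 m/s² × 5340 m = 1.471×10^8 Pa = 147.1 MPa
dunite: 3300 kg/m³ × 9.8 m/s² × 5114 m = 1.654×10^8 Pa = 165.4 MPa
Total = 20.62 + 22.53 + 147.1 + 165.4 = 355.59 MPa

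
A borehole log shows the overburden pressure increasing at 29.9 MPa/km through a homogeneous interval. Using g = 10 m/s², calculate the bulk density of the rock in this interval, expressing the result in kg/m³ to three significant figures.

2990 kg/m³

ρ = (dP/dz)/g = 29.9 MPa/km / 10 m/s² = 29900 Pa/m / 10 m/s² = 2990.0 kg/m³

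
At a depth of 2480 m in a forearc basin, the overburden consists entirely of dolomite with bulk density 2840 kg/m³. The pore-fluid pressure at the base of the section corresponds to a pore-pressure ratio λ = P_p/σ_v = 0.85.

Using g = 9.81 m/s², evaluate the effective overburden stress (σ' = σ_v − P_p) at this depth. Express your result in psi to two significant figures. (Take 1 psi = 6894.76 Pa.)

1500 psi

Overburden (lithostatic) stress σ_v:
dolomite: 2840 kg/m³ × 9.81 m/s² × 2480 m = 6.909×10^7 Pa = 69.09 MPa
Pore pressure P_p = λ·σ_v = 0.85 × 69.09 MPa = 58.73 MPa
Effective stress σ' = σ_v − P_p = 69.09 − 58.73 = 10.364 MPa = 1503.2 psi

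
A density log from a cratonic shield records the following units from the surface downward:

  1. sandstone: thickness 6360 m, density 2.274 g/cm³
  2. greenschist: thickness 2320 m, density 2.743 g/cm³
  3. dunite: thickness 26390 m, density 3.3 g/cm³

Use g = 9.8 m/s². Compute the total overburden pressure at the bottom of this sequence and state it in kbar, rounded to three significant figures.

10.6 kbar

sandstone: 2274 kg/m³ × 9.8 m/s² × 6360 m = 1.417×10^8 Pa = 1.417 kbar
greenschist: 2743 kg/m³ × 9.8 m/s² × 2320 m = 6.236×10^7 Pa = 0.6236 kbar
dunite: 3300 kg/m³ × 9.8 m/s² × 26390 m = 8.535×10^8 Pa = 8.535 kbar
Total = 1.417 + 0.6236 + 8.535 = 10.576 kbar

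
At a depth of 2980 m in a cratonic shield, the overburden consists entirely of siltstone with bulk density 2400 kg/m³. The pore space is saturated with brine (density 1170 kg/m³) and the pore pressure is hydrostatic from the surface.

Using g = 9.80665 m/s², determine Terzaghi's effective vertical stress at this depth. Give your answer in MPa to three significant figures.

35.9 MPa

Overburden (lithostatic) stress σ_v:
siltstone: 2400 kg/m³ × 9.80665 m/s² × 2980 m = 7.014×10^7 Pa = 70.14 MPa
Pore pressure P_p = 1170 kg/m³ × 9.80665 m/s² × 2980 m = 3.419×10^7 Pa = 34.19 MPa
Effective stress σ' = σ_v − P_p = 70.14 − 34.19 = 35.945 MPa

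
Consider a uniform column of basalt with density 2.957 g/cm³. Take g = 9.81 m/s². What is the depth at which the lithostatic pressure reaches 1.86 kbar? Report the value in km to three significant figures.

h = P/(ρg) = 1.86 kbar / (2957 kg/m³ × 9.81 m/s²) = 1.860×10^8 Pa / 29008 Pa/m = 6412.0 m
= 6.4120 km

6.41 km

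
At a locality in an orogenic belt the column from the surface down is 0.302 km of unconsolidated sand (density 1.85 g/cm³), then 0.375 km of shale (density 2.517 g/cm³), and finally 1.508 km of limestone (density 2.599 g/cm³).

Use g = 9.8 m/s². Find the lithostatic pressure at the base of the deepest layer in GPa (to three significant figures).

unconsolidated sand: 1850 kg/m³ × 9.8 m/s² × 302 m = 5.475×10^6 Pa = 5.475×10^-3 GPa
shale: 2517 kg/m³ × 9.8 m/s² × 375 m = 9.250×10^6 Pa = 9.250×10^-3 GPa
limestone: 2599 kg/m³ × 9.8 m/s² × 1508 m = 3.841×10^7 Pa = 0.03841 GPa
Total = 5.475×10^-3 + 9.250×10^-3 + 0.03841 = 0.053134 GPa

0.0531 GPa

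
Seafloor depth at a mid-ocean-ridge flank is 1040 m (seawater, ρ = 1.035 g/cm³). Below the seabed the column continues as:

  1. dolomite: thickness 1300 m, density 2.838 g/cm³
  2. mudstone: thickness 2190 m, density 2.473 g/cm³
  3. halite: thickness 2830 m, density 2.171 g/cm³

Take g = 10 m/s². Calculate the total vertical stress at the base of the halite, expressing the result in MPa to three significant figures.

seawater: 1035 kg/m³ × 10 m/s² × 1040 m = 1.076×10^7 Pa = 10.76 MPa
dolomite: 2838 kg/m³ × 10 m/s² × 1300 m = 3.689×10^7 Pa = 36.89 MPa
mudstone: 2473 kg/m³ × 10 m/s² × 2190 m = 5.416×10^7 Pa = 54.16 MPa
halite: 2171 kg/m³ × 10 m/s² × 2830 m = 6.144×10^7 Pa = 61.44 MPa
Total = 10.76 + 36.89 + 54.16 + 61.44 = 163.26 MPa

163 MPa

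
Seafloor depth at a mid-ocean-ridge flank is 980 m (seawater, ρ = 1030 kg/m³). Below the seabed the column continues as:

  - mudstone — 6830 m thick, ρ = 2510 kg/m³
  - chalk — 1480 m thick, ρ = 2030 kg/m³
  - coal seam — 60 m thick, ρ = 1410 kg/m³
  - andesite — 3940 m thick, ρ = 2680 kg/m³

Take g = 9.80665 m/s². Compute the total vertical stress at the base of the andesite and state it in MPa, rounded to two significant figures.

seawater: 1030 kg/m³ × 9.80665 m/s² × 980 m = 9.899×10^6 Pa = 9.899 MPa
mudstone: 2510 kg/m³ × 9.80665 m/s² × 6830 m = 1.681×10^8 Pa = 168.1 MPa
chalk: 2030 kg/m³ × 9.80665 m/s² × 1480 m = 2.946×10^7 Pa = 29.46 MPa
coal seam: 1410 kg/m³ × 9.80665 m/s² × 60 m = 8.296×10^5 Pa = 0.8296 MPa
andesite: 2680 kg/m³ × 9.80665 m/s² × 3940 m = 1.036×10^8 Pa = 103.6 MPa
Total = 9.899 + 168.1 + 29.46 + 0.8296 + 103.6 = 311.86 MPa

310 MPa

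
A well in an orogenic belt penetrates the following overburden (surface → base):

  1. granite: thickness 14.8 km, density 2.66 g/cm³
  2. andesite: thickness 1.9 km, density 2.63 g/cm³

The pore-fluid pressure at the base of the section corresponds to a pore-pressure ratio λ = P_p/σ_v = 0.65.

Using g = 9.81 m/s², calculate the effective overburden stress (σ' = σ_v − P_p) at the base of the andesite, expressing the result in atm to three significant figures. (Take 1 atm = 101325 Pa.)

1500 atm

Overburden (lithostatic) stress σ_v:
granite: 2660 kg/m³ × 9.81 m/s² × 14800 m = 3.862×10^8 Pa = 386.2 MPa
andesite: 2630 kg/m³ × 9.81 m/s² × 1900 m = 4.902×10^7 Pa = 49.02 MPa
Total = 386.2 + 49.02 = 435.22 MPa
Pore pressure P_p = λ·σ_v = 0.65 × 435.2 MPa = 282.9 MPa
Effective stress σ' = σ_v − P_p = 435.2 − 282.9 = 152.33 MPa = 1503.4 atm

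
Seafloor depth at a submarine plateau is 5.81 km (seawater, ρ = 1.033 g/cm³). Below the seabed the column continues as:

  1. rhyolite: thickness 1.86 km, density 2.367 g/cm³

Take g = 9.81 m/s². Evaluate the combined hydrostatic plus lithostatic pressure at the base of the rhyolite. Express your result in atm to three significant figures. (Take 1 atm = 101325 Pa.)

seawater: 1033 kg/m³ × 9.81 m/s² × 5810 m = 5.888×10^7 Pa = 581.1 atm
rhyolite: 2367 kg/m³ × 9.81 m/s² × 1860 m = 4.319×10^7 Pa = 426.2 atm
Total = 581.1 + 426.2 = 1007.3 atm

1010 atm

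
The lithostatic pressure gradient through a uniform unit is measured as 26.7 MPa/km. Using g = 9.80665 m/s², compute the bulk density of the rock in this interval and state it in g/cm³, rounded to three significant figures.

ρ = (dP/dz)/g = 26.7 MPa/km / 9.80665 m/s² = 26700 Pa/m / 9.80665 m/s² = 2722.6 kg/m³
= 2.723 g/cm³

2.72 g/cm³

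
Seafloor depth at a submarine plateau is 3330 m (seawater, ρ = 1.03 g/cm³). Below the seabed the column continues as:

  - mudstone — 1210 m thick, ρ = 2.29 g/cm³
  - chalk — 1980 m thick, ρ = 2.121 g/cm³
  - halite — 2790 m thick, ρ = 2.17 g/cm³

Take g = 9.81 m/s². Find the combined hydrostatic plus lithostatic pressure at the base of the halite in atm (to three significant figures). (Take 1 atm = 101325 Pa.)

1590 atm

seawater: 1030 kg/m³ × 9.81 m/s² × 3330 m = 3.365×10^7 Pa = 332.1 atm
mudstone: 2290 kg/m³ × 9.81 m/s² × 1210 m = 2.718×10^7 Pa = 268.3 atm
chalk: 2121 kg/m³ × 9.81 m/s² × 1980 m = 4.120×10^7 Pa = 406.6 atm
halite: 2170 kg/m³ × 9.81 m/s² × 2790 m = 5.939×10^7 Pa = 586.2 atm
Total = 332.1 + 268.3 + 406.6 + 586.2 = 1593.1 atm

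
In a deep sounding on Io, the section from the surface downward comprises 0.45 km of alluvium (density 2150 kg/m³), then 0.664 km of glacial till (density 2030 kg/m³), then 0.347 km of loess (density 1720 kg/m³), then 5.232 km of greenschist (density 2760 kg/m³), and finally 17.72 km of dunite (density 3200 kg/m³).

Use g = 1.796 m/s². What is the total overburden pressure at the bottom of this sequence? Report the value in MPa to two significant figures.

alluvium: 2150 kg/m³ × 1.796 m/s² × 450 m = 1.738×10^6 Pa = 1.738 MPa
glacial till: 2030 kg/m³ × 1.796 m/s² × 664 m = 2.421×10^6 Pa = 2.421 MPa
loess: 1720 kg/m³ × 1.796 m/s² × 347 m = 1.072×10^6 Pa = 1.072 MPa
greenschist: 2760 kg/m³ × 1.796 m/s² × 5232 m = 2.593×10^7 Pa = 25.93 MPa
dunite: 3200 kg/m³ × 1.796 m/s² × 17720 m = 1.018×10^8 Pa = 101.8 MPa
Total = 1.738 + 2.421 + 1.072 + 25.93 + 101.8 = 133.01 MPa

130 MPa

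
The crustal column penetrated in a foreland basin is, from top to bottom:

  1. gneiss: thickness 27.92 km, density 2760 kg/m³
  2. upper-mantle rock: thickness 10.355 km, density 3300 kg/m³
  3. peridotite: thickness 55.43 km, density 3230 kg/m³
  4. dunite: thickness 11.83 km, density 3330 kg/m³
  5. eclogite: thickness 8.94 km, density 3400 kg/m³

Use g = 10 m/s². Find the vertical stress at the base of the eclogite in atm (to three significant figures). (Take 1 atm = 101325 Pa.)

35500 atm

gneiss: 2760 kg/m³ × 10 m/s² × 27920 m = 7.706×10^8 Pa = 7605 atm
upper-mantle rock: 3300 kg/m³ × 10 m/s² × 10355 m = 3.417×10^8 Pa = 3372 atm
peridotite: 3230 kg/m³ × 10 m/s² × 55430 m = 1.790×10^9 Pa = 17670 atm
dunite: 3330 kg/m³ × 10 m/s² × 11830 m = 3.939×10^8 Pa = 3888 atm
eclogite: 3400 kg/m³ × 10 m/s² × 8940 m = 3.040×10^8 Pa = 3000 atm
Total = 7605 + 3372 + 17670 + 3888 + 3000 = 35535 atm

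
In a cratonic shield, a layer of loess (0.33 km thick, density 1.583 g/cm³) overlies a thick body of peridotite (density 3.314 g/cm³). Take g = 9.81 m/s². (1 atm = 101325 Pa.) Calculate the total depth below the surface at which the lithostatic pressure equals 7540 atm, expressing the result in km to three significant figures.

Pressure at base of upper layers: 1583×9.81×330 = 5.125×10^6 Pa = 50.58 atm
Remaining pressure to be supplied by peridotite: 7.640×10^8 − 5.125×10^6 = 7.589×10^8 Pa
Additional depth in peridotite = 7.589×10^8 Pa / (3314 kg/m³ × 9.81 m/s²) = 23342 m
Total depth = 330 m + 23342 m = 23672 m
= 23.672 km

23.7 km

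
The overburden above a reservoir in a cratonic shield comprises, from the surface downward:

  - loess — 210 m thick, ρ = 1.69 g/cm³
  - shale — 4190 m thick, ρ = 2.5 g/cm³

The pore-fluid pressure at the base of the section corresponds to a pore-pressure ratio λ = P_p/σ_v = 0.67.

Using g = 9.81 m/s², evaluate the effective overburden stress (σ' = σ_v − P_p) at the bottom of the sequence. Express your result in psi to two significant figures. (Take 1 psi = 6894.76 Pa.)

5100 psi

Overburden (lithostatic) stress σ_v:
loess: 1690 kg/m³ × 9.81 m/s² × 210 m = 3.482×10^6 Pa = 3.482 MPa
shale: 2500 kg/m³ × 9.81 m/s² × 4190 m = 1.028×10^8 Pa = 102.8 MPa
Total = 3.482 + 102.8 = 106.24 MPa
Pore pressure P_p = λ·σ_v = 0.67 × 106.2 MPa = 71.18 MPa
Effective stress σ' = σ_v − P_p = 106.2 − 71.18 = 35.060 MPa = 5085.0 psi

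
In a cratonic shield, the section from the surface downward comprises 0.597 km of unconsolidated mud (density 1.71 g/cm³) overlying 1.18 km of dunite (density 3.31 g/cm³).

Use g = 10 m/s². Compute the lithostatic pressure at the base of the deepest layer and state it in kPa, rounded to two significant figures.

49000 kPa

unconsolidated mud: 1710 kg/m³ × 10 m/s² × 597 m = 1.021×10^7 Pa = 10209 kPa
dunite: 3310 kg/m³ × 10 m/s² × 1180 m = 3.906×10^7 Pa = 39058 kPa
Total = 10209 + 39058 = 49267 kPa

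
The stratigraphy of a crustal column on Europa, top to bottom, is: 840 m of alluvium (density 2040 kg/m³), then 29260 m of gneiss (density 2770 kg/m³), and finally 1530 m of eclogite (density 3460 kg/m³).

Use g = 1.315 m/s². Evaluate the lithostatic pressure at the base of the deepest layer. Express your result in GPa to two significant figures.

0.12 GPa

alluvium: 2040 kg/m³ × 1.315 m/s² × 840 m = 2.253×10^6 Pa = 2.253×10^-3 GPa
gneiss: 2770 kg/m³ × 1.315 m/s² × 29260 m = 1.066×10^8 Pa = 0.1066 GPa
eclogite: 3460 kg/m³ × 1.315 m/s² × 1530 m = 6.961×10^6 Pa = 6.961×10^-3 GPa
Total = 2.253×10^-3 + 0.1066 + 6.961×10^-3 = 0.11580 GPa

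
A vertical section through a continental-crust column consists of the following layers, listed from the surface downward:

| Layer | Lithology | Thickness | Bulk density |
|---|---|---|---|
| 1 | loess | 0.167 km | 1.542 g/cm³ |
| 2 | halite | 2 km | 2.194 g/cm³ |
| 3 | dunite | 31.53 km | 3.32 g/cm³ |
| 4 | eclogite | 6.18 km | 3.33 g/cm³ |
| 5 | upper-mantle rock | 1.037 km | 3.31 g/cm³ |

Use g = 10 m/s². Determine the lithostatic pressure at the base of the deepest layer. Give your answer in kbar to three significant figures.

loess: 1542 kg/m³ × 10 m/s² × 167 m = 2.575×10^6 Pa = 0.02575 kbar
halite: 2194 kg/m³ × 10 m/s² × 2000 m = 4.388×10^7 Pa = 0.4388 kbar
dunite: 3320 kg/m³ × 10 m/s² × 31530 m = 1.047×10^9 Pa = 10.47 kbar
eclogite: 3330 kg/m³ × 10 m/s² × 6180 m = 2.058×10^8 Pa = 2.058 kbar
upper-mantle rock: 3310 kg/m³ × 10 m/s² × 1037 m = 3.432×10^7 Pa = 0.3432 kbar
Total = 0.02575 + 0.4388 + 10.47 + 2.058 + 0.3432 = 13.334 kbar

13.3 kbar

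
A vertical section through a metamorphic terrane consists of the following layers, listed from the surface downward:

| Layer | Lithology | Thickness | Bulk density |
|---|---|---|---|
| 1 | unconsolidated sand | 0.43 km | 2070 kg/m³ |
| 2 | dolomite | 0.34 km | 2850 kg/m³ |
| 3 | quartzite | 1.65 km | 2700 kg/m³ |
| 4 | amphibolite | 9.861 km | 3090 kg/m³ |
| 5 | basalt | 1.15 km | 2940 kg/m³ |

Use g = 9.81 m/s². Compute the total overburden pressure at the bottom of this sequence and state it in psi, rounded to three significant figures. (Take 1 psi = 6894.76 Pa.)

unconsolidated sand: 2070 kg/m³ × 9.81 m/s² × 430 m = 8.732×10^6 Pa = 1266 psi
dolomite: 2850 kg/m³ × 9.81 m/s² × 340 m = 9.506×10^6 Pa = 1379 psi
quartzite: 2700 kg/m³ × 9.81 m/s² × 1650 m = 4.370×10^7 Pa = 6339 psi
amphibolite: 3090 kg/m³ × 9.81 m/s² × 9861 m = 2.989×10^8 Pa = 43354 psi
basalt: 2940 kg/m³ × 9.81 m/s² × 1150 m = 3.317×10^7 Pa = 4811 psi
Total = 1266 + 1379 + 6339 + 43354 + 4811 = 57148 psi

57100 psi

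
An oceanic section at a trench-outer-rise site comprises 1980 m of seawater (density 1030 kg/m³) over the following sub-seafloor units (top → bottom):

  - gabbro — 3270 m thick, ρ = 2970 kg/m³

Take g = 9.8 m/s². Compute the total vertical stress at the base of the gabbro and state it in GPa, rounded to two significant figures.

0.12 GPa

seawater: 1030 kg/m³ × 9.8 m/s² × 1980 m = 1.999×10^7 Pa = 0.01999 GPa
gabbro: 2970 kg/m³ × 9.8 m/s² × 3270 m = 9.518×10^7 Pa = 0.09518 GPa
Total = 0.01999 + 0.09518 = 0.11516 GPa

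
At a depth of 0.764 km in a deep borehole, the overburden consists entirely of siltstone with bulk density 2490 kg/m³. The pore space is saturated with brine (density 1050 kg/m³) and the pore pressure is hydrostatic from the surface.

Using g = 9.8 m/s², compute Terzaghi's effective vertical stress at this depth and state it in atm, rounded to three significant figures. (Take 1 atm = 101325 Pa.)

106 atm

Overburden (lithostatic) stress σ_v:
siltstone: 2490 kg/m³ × 9.8 m/s² × 764 m = 1.864×10^7 Pa = 18.64 MPa
Pore pressure P_p = 1050 kg/m³ × 9.8 m/s² × 764 m = 7.862×10^6 Pa = 7.862 MPa
Effective stress σ' = σ_v − P_p = 18.64 − 7.862 = 10.782 MPa = 106.41 atm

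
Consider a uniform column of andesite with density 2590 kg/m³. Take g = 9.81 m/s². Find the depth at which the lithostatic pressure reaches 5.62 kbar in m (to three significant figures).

22100 m

h = P/(ρg) = 5.62 kbar / (2590 kg/m³ × 9.81 m/s²) = 5.620×10^8 Pa / 25408 Pa/m = 22119 m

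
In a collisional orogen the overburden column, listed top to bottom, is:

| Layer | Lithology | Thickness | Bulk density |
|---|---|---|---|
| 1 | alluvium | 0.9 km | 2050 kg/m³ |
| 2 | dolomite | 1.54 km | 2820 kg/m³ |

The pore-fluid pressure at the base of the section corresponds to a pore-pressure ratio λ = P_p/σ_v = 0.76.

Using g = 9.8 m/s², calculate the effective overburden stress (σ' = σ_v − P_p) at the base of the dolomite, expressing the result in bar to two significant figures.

150 bar

Overburden (lithostatic) stress σ_v:
alluvium: 2050 kg/m³ × 9.8 m/s² × 900 m = 1.808×10^7 Pa = 18.08 MPa
dolomite: 2820 kg/m³ × 9.8 m/s² × 1540 m = 4.256×10^7 Pa = 42.56 MPa
Total = 18.08 + 42.56 = 60.640 MPa
Pore pressure P_p = λ·σ_v = 0.76 × 60.64 MPa = 46.09 MPa
Effective stress σ' = σ_v − P_p = 60.64 − 46.09 = 14.554 MPa = 145.54 bar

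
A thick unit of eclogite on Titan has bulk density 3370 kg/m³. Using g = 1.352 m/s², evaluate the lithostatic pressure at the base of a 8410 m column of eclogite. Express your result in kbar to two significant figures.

0.38 kbar

eclogite: 3370 kg/m³ × 1.352 m/s² × 8410 m = 3.832×10^7 Pa = 0.3832 kbar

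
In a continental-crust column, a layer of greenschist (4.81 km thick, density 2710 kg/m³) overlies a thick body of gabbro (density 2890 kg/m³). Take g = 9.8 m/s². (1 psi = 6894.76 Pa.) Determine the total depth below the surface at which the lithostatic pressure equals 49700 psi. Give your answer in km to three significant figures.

Pressure at base of upper layers: 2710×9.8×4810 = 1.277×10^8 Pa = 18528 psi
Remaining pressure to be supplied by gabbro: 3.427×10^8 − 1.277×10^8 = 2.149×10^8 Pa
Additional depth in gabbro = 2.149×10^8 Pa / (2890 kg/m³ × 9.8 m/s²) = 7588.6 m
Total depth = 4810 m + 7588.6 m = 12399 m
= 12.399 km

12.4 km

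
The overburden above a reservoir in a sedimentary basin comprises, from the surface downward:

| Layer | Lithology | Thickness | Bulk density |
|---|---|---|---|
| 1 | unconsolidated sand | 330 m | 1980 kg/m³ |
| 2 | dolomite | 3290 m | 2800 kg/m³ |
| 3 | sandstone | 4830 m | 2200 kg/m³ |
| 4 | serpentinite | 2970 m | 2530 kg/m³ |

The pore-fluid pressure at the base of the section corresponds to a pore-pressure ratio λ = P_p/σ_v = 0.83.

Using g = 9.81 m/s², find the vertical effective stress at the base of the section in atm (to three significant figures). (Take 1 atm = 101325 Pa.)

461 atm

Overburden (lithostatic) stress σ_v:
unconsolidated sand: 1980 kg/m³ × 9.81 m/s² × 330 m = 6.410×10^6 Pa = 6.410 MPa
dolomite: 2800 kg/m³ × 9.81 m/s² × 3290 m = 9.037×10^7 Pa = 90.37 MPa
sandstone: 2200 kg/m³ × 9.81 m/s² × 4830 m = 1.042×10^8 Pa = 104.2 MPa
serpentinite: 2530 kg/m³ × 9.81 m/s² × 2970 m = 7.371×10^7 Pa = 73.71 MPa
Total = 6.410 + 90.37 + 104.2 + 73.71 = 274.73 MPa
Pore pressure P_p = λ·σ_v = 0.83 × 274.7 MPa = 228.0 MPa
Effective stress σ' = σ_v − P_p = 274.7 − 228.0 = 46.705 MPa = 460.94 atm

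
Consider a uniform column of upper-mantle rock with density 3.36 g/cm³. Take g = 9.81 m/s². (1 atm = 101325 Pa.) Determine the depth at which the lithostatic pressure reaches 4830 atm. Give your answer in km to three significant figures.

h = P/(ρg) = 4830 atm / (3360 kg/m³ × 9.81 m/s²) = 4.894×10^8 Pa / 32962 Pa/m = 14848 m
= 14.848 km

14.8 km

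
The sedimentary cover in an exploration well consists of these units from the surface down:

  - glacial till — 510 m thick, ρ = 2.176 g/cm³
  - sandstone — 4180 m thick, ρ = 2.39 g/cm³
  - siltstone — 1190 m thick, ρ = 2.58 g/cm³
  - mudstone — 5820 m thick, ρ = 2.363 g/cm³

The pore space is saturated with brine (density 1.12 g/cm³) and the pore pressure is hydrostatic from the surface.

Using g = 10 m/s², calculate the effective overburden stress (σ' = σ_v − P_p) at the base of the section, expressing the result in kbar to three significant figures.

Overburden (lithostatic) stress σ_v:
glacial till: 2176 kg/m³ × 10 m/s² × 510 m = 1.110×10^7 Pa = 11.10 MPa
sandstone: 2390 kg/m³ × 10 m/s² × 4180 m = 9.990×10^7 Pa = 99.90 MPa
siltstone: 2580 kg/m³ × 10 m/s² × 1190 m = 3.070×10^7 Pa = 30.70 MPa
mudstone: 2363 kg/m³ × 10 m/s² × 5820 m = 1.375×10^8 Pa = 137.5 MPa
Total = 11.10 + 99.90 + 30.70 + 137.5 = 279.23 MPa
Pore pressure P_p = 1120 kg/m³ × 10 m/s² × 11700 m = 1.310×10^8 Pa = 131.0 MPa
Effective stress σ' = σ_v − P_p = 279.2 − 131.0 = 148.19 MPa = 1.4819 kbar

1.48 kbar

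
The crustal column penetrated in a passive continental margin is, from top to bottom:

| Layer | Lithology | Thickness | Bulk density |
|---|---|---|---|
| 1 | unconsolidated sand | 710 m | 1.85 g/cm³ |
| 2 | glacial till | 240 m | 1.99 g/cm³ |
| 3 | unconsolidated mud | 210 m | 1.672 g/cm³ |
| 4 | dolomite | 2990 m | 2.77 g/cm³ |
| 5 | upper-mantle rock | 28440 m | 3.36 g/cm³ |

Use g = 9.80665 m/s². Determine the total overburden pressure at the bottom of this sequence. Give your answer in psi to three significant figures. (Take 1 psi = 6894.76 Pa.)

151000 psi

unconsolidated sand: 1850 kg/m³ × 9.80665 m/s² × 710 m = 1.288×10^7 Pa = 1868 psi
glacial till: 1990 kg/m³ × 9.80665 m/s² × 240 m = 4.684×10^6 Pa = 679.3 psi
unconsolidated mud: 1672 kg/m³ × 9.80665 m/s² × 210 m = 3.443×10^6 Pa = 499.4 psi
dolomite: 2770 kg/m³ × 9.80665 m/s² × 2990 m = 8.122×10^7 Pa = 11780 psi
upper-mantle rock: 3360 kg/m³ × 9.80665 m/s² × 28440 m = 9.371×10^8 Pa = 1.359×10^5 psi
Total = 1868 + 679.3 + 499.4 + 11780 + 1.359×10^5 = 1.5074×10^5 psi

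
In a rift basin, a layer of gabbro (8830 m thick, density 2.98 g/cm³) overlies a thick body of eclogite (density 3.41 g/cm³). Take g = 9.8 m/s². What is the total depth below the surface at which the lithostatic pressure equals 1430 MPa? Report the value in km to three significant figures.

Pressure at base of upper layers: 2980×9.8×8830 = 2.579×10^8 Pa = 257.9 MPa
Remaining pressure to be supplied by eclogite: 1.430×10^9 − 2.579×10^8 = 1.172×10^9 Pa
Additional depth in eclogite = 1.172×10^9 Pa / (3410 kg/m³ × 9.8 m/s²) = 35075 m
Total depth = 8830 m + 35075 m = 43905 m
= 43.905 km

43.9 km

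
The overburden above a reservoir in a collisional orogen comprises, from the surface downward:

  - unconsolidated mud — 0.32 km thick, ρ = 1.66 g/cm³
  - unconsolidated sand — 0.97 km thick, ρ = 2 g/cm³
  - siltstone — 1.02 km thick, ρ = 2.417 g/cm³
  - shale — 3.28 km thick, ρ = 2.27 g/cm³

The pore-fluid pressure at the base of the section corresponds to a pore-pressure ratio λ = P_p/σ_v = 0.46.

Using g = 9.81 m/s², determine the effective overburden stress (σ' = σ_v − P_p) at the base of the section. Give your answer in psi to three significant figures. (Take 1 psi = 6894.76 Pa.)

9510 psi

Overburden (lithostatic) stress σ_v:
unconsolidated mud: 1660 kg/m³ × 9.81 m/s² × 320 m = 5.211×10^6 Pa = 5.211 MPa
unconsolidated sand: 2000 kg/m³ × 9.81 m/s² × 970 m = 1.903×10^7 Pa = 19.03 MPa
siltstone: 2417 kg/m³ × 9.81 m/s² × 1020 m = 2.418×10^7 Pa = 24.18 MPa
shale: 2270 kg/m³ × 9.81 m/s² × 3280 m = 7.304×10^7 Pa = 73.04 MPa
Total = 5.211 + 19.03 + 24.18 + 73.04 = 121.47 MPa
Pore pressure P_p = λ·σ_v = 0.46 × 121.5 MPa = 55.88 MPa
Effective stress σ' = σ_v − P_p = 121.5 − 55.88 = 65.593 MPa = 9513.5 psi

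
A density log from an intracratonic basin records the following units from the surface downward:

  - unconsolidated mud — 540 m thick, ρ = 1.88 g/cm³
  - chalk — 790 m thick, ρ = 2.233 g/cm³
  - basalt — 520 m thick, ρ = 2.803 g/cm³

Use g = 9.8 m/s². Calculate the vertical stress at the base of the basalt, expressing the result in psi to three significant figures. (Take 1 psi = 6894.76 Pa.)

unconsolidated mud: 1880 kg/m³ × 9.8 m/s² × 540 m = 9.949×10^6 Pa = 1443 psi
chalk: 2233 kg/m³ × 9.8 m/s² × 790 m = 1.729×10^7 Pa = 2507 psi
basalt: 2803 kg/m³ × 9.8 m/s² × 520 m = 1.428×10^7 Pa = 2072 psi
Total = 1443 + 2507 + 2072 = 6022.1 psi

6020 psi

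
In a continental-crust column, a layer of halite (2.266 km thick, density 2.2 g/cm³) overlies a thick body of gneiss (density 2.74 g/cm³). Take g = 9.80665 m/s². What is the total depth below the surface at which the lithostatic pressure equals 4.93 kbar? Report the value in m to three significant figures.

Pressure at base of upper layers: 2200×9.80665×2266 = 4.889×10^7 Pa = 0.4889 kbar
Remaining pressure to be supplied by gneiss: 4.930×10^8 − 4.889×10^7 = 4.441×10^8 Pa
Additional depth in gneiss = 4.441×10^8 Pa / (2740 kg/m³ × 9.80665 m/s²) = 16528 m
Total depth = 2266 m + 16528 m = 18794 m

18800 m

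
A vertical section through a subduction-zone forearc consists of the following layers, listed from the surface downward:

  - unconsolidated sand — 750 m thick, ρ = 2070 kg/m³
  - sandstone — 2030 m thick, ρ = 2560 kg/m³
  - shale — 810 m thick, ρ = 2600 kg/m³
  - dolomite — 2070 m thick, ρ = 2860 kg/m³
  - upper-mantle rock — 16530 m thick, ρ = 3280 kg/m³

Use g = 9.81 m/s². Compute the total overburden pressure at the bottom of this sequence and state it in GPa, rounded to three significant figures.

unconsolidated sand: 2070 kg/m³ × 9.81 m/s² × 750 m = 1.523×10^7 Pa = 0.01523 GPa
sandstone: 2560 kg/m³ × 9.81 m/s² × 2030 m = 5.098×10^7 Pa = 0.05098 GPa
shale: 2600 kg/m³ × 9.81 m/s² × 810 m = 2.066×10^7 Pa = 0.02066 GPa
dolomite: 2860 kg/m³ × 9.81 m/s² × 2070 m = 5.808×10^7 Pa = 0.05808 GPa
upper-mantle rock: 3280 kg/m³ × 9.81 m/s² × 16530 m = 5.319×10^8 Pa = 0.5319 GPa
Total = 0.01523 + 0.05098 + 0.02066 + 0.05808 + 0.5319 = 0.67683 GPa

0.677 GPa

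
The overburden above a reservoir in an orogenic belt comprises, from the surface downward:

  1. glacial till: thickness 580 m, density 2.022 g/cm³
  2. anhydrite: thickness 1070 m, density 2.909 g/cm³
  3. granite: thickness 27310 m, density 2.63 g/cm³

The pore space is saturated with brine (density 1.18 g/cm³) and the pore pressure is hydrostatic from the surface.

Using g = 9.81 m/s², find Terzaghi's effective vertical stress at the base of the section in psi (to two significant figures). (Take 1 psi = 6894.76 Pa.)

Overburden (lithostatic) stress σ_v:
glacial till: 2022 kg/m³ × 9.81 m/s² × 580 m = 1.150×10^7 Pa = 11.50 MPa
anhydrite: 2909 kg/m³ × 9.81 m/s² × 1070 m = 3.053×10^7 Pa = 30.53 MPa
granite: 2630 kg/m³ × 9.81 m/s² × 27310 m = 7.046×10^8 Pa = 704.6 MPa
Total = 11.50 + 30.53 + 704.6 = 746.65 MPa
Pore pressure P_p = 1180 kg/m³ × 9.81 m/s² × 28960 m = 3.352×10^8 Pa = 335.2 MPa
Effective stress σ' = σ_v − P_p = 746.6 − 335.2 = 411.41 MPa = 59670 psi

60000 psi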